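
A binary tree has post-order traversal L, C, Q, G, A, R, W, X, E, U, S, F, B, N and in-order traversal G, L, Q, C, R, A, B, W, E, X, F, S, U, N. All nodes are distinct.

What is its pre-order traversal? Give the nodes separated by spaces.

The last element of post-order is the root; it splits in-order into left and right subtrees.
Root N: left subtree has 13 nodes {G, L, Q, C, R, A, B, W, E, X, F, S, U}, right has 0 { }.
  Root B: left subtree has 6 nodes {G, L, Q, C, R, A}, right has 6 {W, E, X, F, S, U}.
    Root R: left subtree has 4 nodes {G, L, Q, C}, right has 1 {A}.
      Root G: left subtree has 0 nodes { }, right has 3 {L, Q, C}.
        Root Q: left subtree has 1 node {L}, right has 1 {C}.
    Root F: left subtree has 3 nodes {W, E, X}, right has 2 {S, U}.
      Root E: left subtree has 1 node {W}, right has 1 {X}.
      Root S: left subtree has 0 nodes { }, right has 1 {U}.

N B R G Q L C A F E W X S U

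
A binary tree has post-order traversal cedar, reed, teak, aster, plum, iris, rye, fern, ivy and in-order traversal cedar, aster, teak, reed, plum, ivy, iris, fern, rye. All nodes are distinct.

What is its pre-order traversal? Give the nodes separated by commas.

The last element of post-order is the root; it splits in-order into left and right subtrees.
Root ivy: left subtree has 5 nodes {cedar, aster, teak, reed, plum}, right has 3 {iris, fern, rye}.
  Root plum: left subtree has 4 nodes {cedar, aster, teak, reed}, right has 0 { }.
    Root aster: left subtree has 1 node {cedar}, right has 2 {teak, reed}.
      Root teak: left subtree has 0 nodes { }, right has 1 {reed}.
  Root fern: left subtree has 1 node {iris}, right has 1 {rye}.

ivy, plum, aster, cedar, teak, reed, fern, iris, rye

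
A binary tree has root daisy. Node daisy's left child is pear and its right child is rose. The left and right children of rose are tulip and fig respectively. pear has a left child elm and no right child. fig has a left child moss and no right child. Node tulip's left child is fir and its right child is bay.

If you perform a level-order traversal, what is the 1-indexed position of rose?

3

Level-order visits nodes level by level from the root, left to right within each level.
Level 0: daisy
Level 1: pear, rose
Level 2: elm, tulip, fig
Level 3: fir, bay, moss
Full level-order sequence: daisy, pear, rose, elm, tulip, fig, fir, bay, moss.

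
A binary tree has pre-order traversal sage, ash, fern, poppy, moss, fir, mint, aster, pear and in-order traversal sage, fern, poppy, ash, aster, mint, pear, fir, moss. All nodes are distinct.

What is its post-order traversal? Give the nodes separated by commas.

poppy, fern, aster, pear, mint, fir, moss, ash, sage

The first element of pre-order is the root; it splits in-order into left and right subtrees.
Root sage: left subtree has 0 nodes { }, right has 8 {fern, poppy, ash, aster, mint, pear, fir, moss}.
  Root ash: left subtree has 2 nodes {fern, poppy}, right has 5 {aster, mint, pear, fir, moss}.
    Root fern: left subtree has 0 nodes { }, right has 1 {poppy}.
    Root moss: left subtree has 4 nodes {aster, mint, pear, fir}, right has 0 { }.
      Root fir: left subtree has 3 nodes {aster, mint, pear}, right has 0 { }.
        Root mint: left subtree has 1 node {aster}, right has 1 {pear}.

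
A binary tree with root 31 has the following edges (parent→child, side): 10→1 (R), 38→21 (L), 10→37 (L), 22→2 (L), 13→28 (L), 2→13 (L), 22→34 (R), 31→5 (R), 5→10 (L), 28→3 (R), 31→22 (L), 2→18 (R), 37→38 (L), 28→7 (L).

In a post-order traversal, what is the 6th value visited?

2

Post-order visits the left subtree, then the right subtree, then the node.
At 31: go left to 22.
  At 22: go left to 2.
    At 2: go left to 13.
      At 13: go left to 28.
        At 28: go left to 7.
          7 is a leaf — visit 7.
        At 28: go right to 3.
          3 is a leaf — visit 3.
        Visit 28.
      At 13: no right child.
      Visit 13.
    At 2: go right to 18.
      18 is a leaf — visit 18.
    Visit 2.
  At 22: go right to 34.
    34 is a leaf — visit 34.
  Visit 22.
At 31: go right to 5.
  At 5: go left to 10.
    At 10: go left to 37.
      At 37: go left to 38.
        At 38: go left to 21.
          21 is a leaf — visit 21.
        At 38: no right child.
        Visit 38.
      At 37: no right child.
      Visit 37.
    At 10: go right to 1.
      1 is a leaf — visit 1.
    Visit 10.
  At 5: no right child.
  Visit 5.
Visit 31.
Full post-order sequence: 7, 3, 28, 13, 18, 2, 34, 22, 21, 38, 37, 1, 10, 5, 31.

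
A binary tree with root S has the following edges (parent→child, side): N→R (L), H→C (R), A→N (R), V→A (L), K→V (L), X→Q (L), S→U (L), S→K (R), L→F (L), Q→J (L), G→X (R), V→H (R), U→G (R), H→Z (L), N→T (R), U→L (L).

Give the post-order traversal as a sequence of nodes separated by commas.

F, L, J, Q, X, G, U, R, T, N, A, Z, C, H, V, K, S

Post-order visits the left subtree, then the right subtree, then the node.
At S: go left to U.
  At U: go left to L.
    At L: go left to F.
      F is a leaf — visit F.
    At L: no right child.
    Visit L.
  At U: go right to G.
    At G: no left child.
    At G: go right to X.
      At X: go left to Q.
        At Q: go left to J.
          J is a leaf — visit J.
        At Q: no right child.
        Visit Q.
      At X: no right child.
      Visit X.
    Visit G.
  Visit U.
At S: go right to K.
  At K: go left to V.
    At V: go left to A.
      At A: no left child.
      At A: go right to N.
        At N: go left to R.
          R is a leaf — visit R.
        At N: go right to T.
          T is a leaf — visit T.
        Visit N.
      Visit A.
    At V: go right to H.
      At H: go left to Z.
        Z is a leaf — visit Z.
      At H: go right to C.
        C is a leaf — visit C.
      Visit H.
    Visit V.
  At K: no right child.
  Visit K.
Visit S.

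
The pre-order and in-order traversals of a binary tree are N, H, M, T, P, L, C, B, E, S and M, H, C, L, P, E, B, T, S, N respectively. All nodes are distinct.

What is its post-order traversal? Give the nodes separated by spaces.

The first element of pre-order is the root; it splits in-order into left and right subtrees.
Root N: left subtree has 9 nodes {M, H, C, L, P, E, B, T, S}, right has 0 { }.
  Root H: left subtree has 1 node {M}, right has 7 {C, L, P, E, B, T, S}.
    Root T: left subtree has 5 nodes {C, L, P, E, B}, right has 1 {S}.
      Root P: left subtree has 2 nodes {C, L}, right has 2 {E, B}.
        Root L: left subtree has 1 node {C}, right has 0 { }.
        Root B: left subtree has 1 node {E}, right has 0 { }.

M C L E B P S T H N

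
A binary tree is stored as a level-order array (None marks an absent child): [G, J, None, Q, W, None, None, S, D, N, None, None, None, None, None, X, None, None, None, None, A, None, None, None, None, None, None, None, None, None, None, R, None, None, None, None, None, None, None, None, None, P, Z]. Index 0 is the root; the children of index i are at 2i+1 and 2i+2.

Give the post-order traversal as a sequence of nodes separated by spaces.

Post-order visits the left subtree, then the right subtree, then the node.
At G: go left to J.
  At J: go left to Q.
    At Q: go left to S.
      At S: go left to X.
        At X: go left to R.
          R is a leaf — visit R.
        At X: no right child.
        Visit X.
      At S: no right child.
      Visit S.
    At Q: go right to D.
      D is a leaf — visit D.
    Visit Q.
  At J: go right to W.
    At W: go left to N.
      At N: no left child.
      At N: go right to A.
        At A: go left to P.
          P is a leaf — visit P.
        At A: go right to Z.
          Z is a leaf — visit Z.
        Visit A.
      Visit N.
    At W: no right child.
    Visit W.
  Visit J.
At G: no right child.
Visit G.

R X S D Q P Z A N W J G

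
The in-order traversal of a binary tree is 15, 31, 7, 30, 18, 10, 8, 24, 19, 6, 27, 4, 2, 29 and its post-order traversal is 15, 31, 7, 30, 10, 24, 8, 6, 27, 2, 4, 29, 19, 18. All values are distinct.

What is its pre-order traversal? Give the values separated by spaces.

18 30 7 31 15 19 8 10 24 29 4 27 6 2

The last element of post-order is the root; it splits in-order into left and right subtrees.
Root 18: left subtree has 4 nodes {15, 31, 7, 30}, right has 9 {10, 8, 24, 19, 6, 27, 4, 2, 29}.
  Root 30: left subtree has 3 nodes {15, 31, 7}, right has 0 { }.
    Root 7: left subtree has 2 nodes {15, 31}, right has 0 { }.
      Root 31: left subtree has 1 node {15}, right has 0 { }.
  Root 19: left subtree has 3 nodes {10, 8, 24}, right has 5 {6, 27, 4, 2, 29}.
    Root 8: left subtree has 1 node {10}, right has 1 {24}.
    Root 29: left subtree has 4 nodes {6, 27, 4, 2}, right has 0 { }.
      Root 4: left subtree has 2 nodes {6, 27}, right has 1 {2}.
        Root 27: left subtree has 1 node {6}, right has 0 { }.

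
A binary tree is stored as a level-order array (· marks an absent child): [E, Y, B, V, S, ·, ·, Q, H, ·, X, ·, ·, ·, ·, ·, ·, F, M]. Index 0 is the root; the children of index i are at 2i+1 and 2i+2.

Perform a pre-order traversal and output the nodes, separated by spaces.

E Y V Q H F M S X B

Pre-order visits the node, then its left subtree, then its right subtree.
Visit E.
At E: go left to Y.
  Visit Y.
  At Y: go left to V.
    Visit V.
    At V: go left to Q.
      Q is a leaf — visit Q.
    At V: go right to H.
      Visit H.
      At H: go left to F.
        F is a leaf — visit F.
      At H: go right to M.
        M is a leaf — visit M.
  At Y: go right to S.
    Visit S.
    At S: no left child.
    At S: go right to X.
      X is a leaf — visit X.
At E: go right to B.
  B is a leaf — visit B.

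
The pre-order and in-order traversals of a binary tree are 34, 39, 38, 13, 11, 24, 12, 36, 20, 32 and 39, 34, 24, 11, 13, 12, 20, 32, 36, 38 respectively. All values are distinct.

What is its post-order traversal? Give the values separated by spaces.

The first element of pre-order is the root; it splits in-order into left and right subtrees.
Root 34: left subtree has 1 node {39}, right has 8 {24, 11, 13, 12, 20, 32, 36, 38}.
  Root 38: left subtree has 7 nodes {24, 11, 13, 12, 20, 32, 36}, right has 0 { }.
    Root 13: left subtree has 2 nodes {24, 11}, right has 4 {12, 20, 32, 36}.
      Root 11: left subtree has 1 node {24}, right has 0 { }.
      Root 12: left subtree has 0 nodes { }, right has 3 {20, 32, 36}.
        Root 36: left subtree has 2 nodes {20, 32}, right has 0 { }.
          Root 20: left subtree has 0 nodes { }, right has 1 {32}.

39 24 11 32 20 36 12 13 38 34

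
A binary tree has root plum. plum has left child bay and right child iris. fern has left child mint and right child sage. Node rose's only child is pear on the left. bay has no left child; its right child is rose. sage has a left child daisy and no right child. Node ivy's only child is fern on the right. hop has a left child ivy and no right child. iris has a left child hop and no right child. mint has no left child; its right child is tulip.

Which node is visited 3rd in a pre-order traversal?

rose

Pre-order visits the node, then its left subtree, then its right subtree.
Visit plum.
At plum: go left to bay.
  Visit bay.
  At bay: no left child.
  At bay: go right to rose.
    Visit rose.
    At rose: go left to pear.
      pear is a leaf — visit pear.
    At rose: no right child.
At plum: go right to iris.
  Visit iris.
  At iris: go left to hop.
    Visit hop.
    At hop: go left to ivy.
      Visit ivy.
      At ivy: no left child.
      At ivy: go right to fern.
        Visit fern.
        At fern: go left to mint.
          Visit mint.
          At mint: no left child.
          At mint: go right to tulip.
            tulip is a leaf — visit tulip.
        At fern: go right to sage.
          Visit sage.
          At sage: go left to daisy.
            daisy is a leaf — visit daisy.
          At sage: no right child.
    At hop: no right child.
  At iris: no right child.
Full pre-order sequence: plum, bay, rose, pear, iris, hop, ivy, fern, mint, tulip, sage, daisy.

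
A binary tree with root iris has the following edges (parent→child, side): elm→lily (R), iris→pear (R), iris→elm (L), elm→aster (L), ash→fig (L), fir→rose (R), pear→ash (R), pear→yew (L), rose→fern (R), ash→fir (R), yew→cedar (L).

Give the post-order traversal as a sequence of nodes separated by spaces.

Post-order visits the left subtree, then the right subtree, then the node.
At iris: go left to elm.
  At elm: go left to aster.
    aster is a leaf — visit aster.
  At elm: go right to lily.
    lily is a leaf — visit lily.
  Visit elm.
At iris: go right to pear.
  At pear: go left to yew.
    At yew: go left to cedar.
      cedar is a leaf — visit cedar.
    At yew: no right child.
    Visit yew.
  At pear: go right to ash.
    At ash: go left to fig.
      fig is a leaf — visit fig.
    At ash: go right to fir.
      At fir: no left child.
      At fir: go right to rose.
        At rose: no left child.
        At rose: go right to fern.
          fern is a leaf — visit fern.
        Visit rose.
      Visit fir.
    Visit ash.
  Visit pear.
Visit iris.

aster lily elm cedar yew fig fern rose fir ash pear iris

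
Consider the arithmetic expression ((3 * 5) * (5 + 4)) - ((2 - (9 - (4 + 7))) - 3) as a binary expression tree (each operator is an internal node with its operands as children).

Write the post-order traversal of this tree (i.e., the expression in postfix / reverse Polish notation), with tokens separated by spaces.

3 5 * 5 4 + * 2 9 4 7 + - - 3 - -

Post-order on an expression tree gives postfix notation: for each operator, emit left operand, right operand, then the operator.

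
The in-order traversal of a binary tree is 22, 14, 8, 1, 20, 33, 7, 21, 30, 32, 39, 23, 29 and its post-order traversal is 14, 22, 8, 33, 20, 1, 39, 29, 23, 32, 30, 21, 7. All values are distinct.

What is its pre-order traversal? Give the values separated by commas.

7, 1, 8, 22, 14, 20, 33, 21, 30, 32, 23, 39, 29

The last element of post-order is the root; it splits in-order into left and right subtrees.
Root 7: left subtree has 6 nodes {22, 14, 8, 1, 20, 33}, right has 6 {21, 30, 32, 39, 23, 29}.
  Root 1: left subtree has 3 nodes {22, 14, 8}, right has 2 {20, 33}.
    Root 8: left subtree has 2 nodes {22, 14}, right has 0 { }.
      Root 22: left subtree has 0 nodes { }, right has 1 {14}.
    Root 20: left subtree has 0 nodes { }, right has 1 {33}.
  Root 21: left subtree has 0 nodes { }, right has 5 {30, 32, 39, 23, 29}.
    Root 30: left subtree has 0 nodes { }, right has 4 {32, 39, 23, 29}.
      Root 32: left subtree has 0 nodes { }, right has 3 {39, 23, 29}.
        Root 23: left subtree has 1 node {39}, right has 1 {29}.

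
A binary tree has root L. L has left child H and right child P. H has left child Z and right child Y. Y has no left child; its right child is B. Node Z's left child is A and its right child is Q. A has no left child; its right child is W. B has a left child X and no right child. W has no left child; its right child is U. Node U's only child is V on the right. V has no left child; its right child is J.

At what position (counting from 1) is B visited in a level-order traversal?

Level-order visits nodes level by level from the root, left to right within each level.
Level 0: L
Level 1: H, P
Level 2: Z, Y
Level 3: A, Q, B
Level 4: W, X
Level 5: U
Level 6: V
Level 7: J
Full level-order sequence: L, H, P, Z, Y, A, Q, B, W, X, U, V, J.

8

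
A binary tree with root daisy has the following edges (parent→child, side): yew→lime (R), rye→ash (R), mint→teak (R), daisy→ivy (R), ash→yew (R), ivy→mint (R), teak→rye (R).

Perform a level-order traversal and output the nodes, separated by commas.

Level-order visits nodes level by level from the root, left to right within each level.
Level 0: daisy
Level 1: ivy
Level 2: mint
Level 3: teak
Level 4: rye
Level 5: ash
Level 6: yew
Level 7: lime

daisy, ivy, mint, teak, rye, ash, yew, lime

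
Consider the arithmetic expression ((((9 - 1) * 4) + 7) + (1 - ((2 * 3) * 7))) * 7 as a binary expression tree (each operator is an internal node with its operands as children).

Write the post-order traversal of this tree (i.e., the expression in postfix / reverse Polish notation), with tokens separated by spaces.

Post-order on an expression tree gives postfix notation: for each operator, emit left operand, right operand, then the operator.

9 1 - 4 * 7 + 1 2 3 * 7 * - + 7 *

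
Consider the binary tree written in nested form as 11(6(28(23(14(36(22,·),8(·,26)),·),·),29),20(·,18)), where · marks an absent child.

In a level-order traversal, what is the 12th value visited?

Level-order visits nodes level by level from the root, left to right within each level.
Level 0: 11
Level 1: 6, 20
Level 2: 28, 29, 18
Level 3: 23
Level 4: 14
Level 5: 36, 8
Level 6: 22, 26
Full level-order sequence: 11, 6, 20, 28, 29, 18, 23, 14, 36, 8, 22, 26.

26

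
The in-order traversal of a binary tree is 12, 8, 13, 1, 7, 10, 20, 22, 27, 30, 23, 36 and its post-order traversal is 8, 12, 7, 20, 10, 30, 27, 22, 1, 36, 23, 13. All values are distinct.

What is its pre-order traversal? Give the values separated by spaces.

13 12 8 23 1 22 10 7 20 27 30 36

The last element of post-order is the root; it splits in-order into left and right subtrees.
Root 13: left subtree has 2 nodes {12, 8}, right has 9 {1, 7, 10, 20, 22, 27, 30, 23, 36}.
  Root 12: left subtree has 0 nodes { }, right has 1 {8}.
  Root 23: left subtree has 7 nodes {1, 7, 10, 20, 22, 27, 30}, right has 1 {36}.
    Root 1: left subtree has 0 nodes { }, right has 6 {7, 10, 20, 22, 27, 30}.
      Root 22: left subtree has 3 nodes {7, 10, 20}, right has 2 {27, 30}.
        Root 10: left subtree has 1 node {7}, right has 1 {20}.
        Root 27: left subtree has 0 nodes { }, right has 1 {30}.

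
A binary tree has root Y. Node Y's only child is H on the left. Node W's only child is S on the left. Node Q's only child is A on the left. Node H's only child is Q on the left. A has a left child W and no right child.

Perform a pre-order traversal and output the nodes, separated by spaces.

Y H Q A W S

Pre-order visits the node, then its left subtree, then its right subtree.
Visit Y.
At Y: go left to H.
  Visit H.
  At H: go left to Q.
    Visit Q.
    At Q: go left to A.
      Visit A.
      At A: go left to W.
        Visit W.
        At W: go left to S.
          S is a leaf — visit S.
        At W: no right child.
      At A: no right child.
    At Q: no right child.
  At H: no right child.
At Y: no right child.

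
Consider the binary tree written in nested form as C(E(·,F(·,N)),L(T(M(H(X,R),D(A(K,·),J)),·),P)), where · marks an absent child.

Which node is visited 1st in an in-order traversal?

E

In-order visits the left subtree, then the node, then the right subtree.
At C: go left to E.
  At E: no left child.
  Visit E.
  At E: go right to F.
    At F: no left child.
    Visit F.
    At F: go right to N.
      N is a leaf — visit N.
Visit C.
At C: go right to L.
  At L: go left to T.
    At T: go left to M.
      At M: go left to H.
        At H: go left to X.
          X is a leaf — visit X.
        Visit H.
        At H: go right to R.
          R is a leaf — visit R.
      Visit M.
      At M: go right to D.
        At D: go left to A.
          At A: go left to K.
            K is a leaf — visit K.
          Visit A.
          At A: no right child.
        Visit D.
        At D: go right to J.
          J is a leaf — visit J.
    Visit T.
    At T: no right child.
  Visit L.
  At L: go right to P.
    P is a leaf — visit P.
Full in-order sequence: E, F, N, C, X, H, R, M, K, A, D, J, T, L, P.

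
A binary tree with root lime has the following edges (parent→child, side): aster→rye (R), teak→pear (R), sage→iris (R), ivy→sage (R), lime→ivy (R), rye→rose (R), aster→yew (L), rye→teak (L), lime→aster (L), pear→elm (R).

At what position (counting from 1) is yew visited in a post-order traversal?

Post-order visits the left subtree, then the right subtree, then the node.
At lime: go left to aster.
  At aster: go left to yew.
    yew is a leaf — visit yew.
  At aster: go right to rye.
    At rye: go left to teak.
      At teak: no left child.
      At teak: go right to pear.
        At pear: no left child.
        At pear: go right to elm.
          elm is a leaf — visit elm.
        Visit pear.
      Visit teak.
    At rye: go right to rose.
      rose is a leaf — visit rose.
    Visit rye.
  Visit aster.
At lime: go right to ivy.
  At ivy: no left child.
  At ivy: go right to sage.
    At sage: no left child.
    At sage: go right to iris.
      iris is a leaf — visit iris.
    Visit sage.
  Visit ivy.
Visit lime.
Full post-order sequence: yew, elm, pear, teak, rose, rye, aster, iris, sage, ivy, lime.

1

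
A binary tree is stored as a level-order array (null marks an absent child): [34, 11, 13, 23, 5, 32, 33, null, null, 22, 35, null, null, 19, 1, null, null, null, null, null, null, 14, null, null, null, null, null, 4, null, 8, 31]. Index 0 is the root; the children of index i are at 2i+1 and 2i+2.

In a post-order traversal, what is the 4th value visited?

35

Post-order visits the left subtree, then the right subtree, then the node.
At 34: go left to 11.
  At 11: go left to 23.
    23 is a leaf — visit 23.
  At 11: go right to 5.
    At 5: go left to 22.
      22 is a leaf — visit 22.
    At 5: go right to 35.
      At 35: go left to 14.
        14 is a leaf — visit 14.
      At 35: no right child.
      Visit 35.
    Visit 5.
  Visit 11.
At 34: go right to 13.
  At 13: go left to 32.
    32 is a leaf — visit 32.
  At 13: go right to 33.
    At 33: go left to 19.
      At 19: go left to 4.
        4 is a leaf — visit 4.
      At 19: no right child.
      Visit 19.
    At 33: go right to 1.
      At 1: go left to 8.
        8 is a leaf — visit 8.
      At 1: go right to 31.
        31 is a leaf — visit 31.
      Visit 1.
    Visit 33.
  Visit 13.
Visit 34.
Full post-order sequence: 23, 22, 14, 35, 5, 11, 32, 4, 19, 8, 31, 1, 33, 13, 34.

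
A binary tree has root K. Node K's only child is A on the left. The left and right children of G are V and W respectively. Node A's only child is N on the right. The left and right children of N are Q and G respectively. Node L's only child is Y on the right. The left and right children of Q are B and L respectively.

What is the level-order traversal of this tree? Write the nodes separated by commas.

Level-order visits nodes level by level from the root, left to right within each level.
Level 0: K
Level 1: A
Level 2: N
Level 3: Q, G
Level 4: B, L, V, W
Level 5: Y

K, A, N, Q, G, B, L, V, W, Y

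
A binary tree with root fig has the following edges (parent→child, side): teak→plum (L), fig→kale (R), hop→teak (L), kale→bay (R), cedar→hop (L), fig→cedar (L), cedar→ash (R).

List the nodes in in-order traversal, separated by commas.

plum, teak, hop, cedar, ash, fig, kale, bay

In-order visits the left subtree, then the node, then the right subtree.
At fig: go left to cedar.
  At cedar: go left to hop.
    At hop: go left to teak.
      At teak: go left to plum.
        plum is a leaf — visit plum.
      Visit teak.
      At teak: no right child.
    Visit hop.
    At hop: no right child.
  Visit cedar.
  At cedar: go right to ash.
    ash is a leaf — visit ash.
Visit fig.
At fig: go right to kale.
  At kale: no left child.
  Visit kale.
  At kale: go right to bay.
    bay is a leaf — visit bay.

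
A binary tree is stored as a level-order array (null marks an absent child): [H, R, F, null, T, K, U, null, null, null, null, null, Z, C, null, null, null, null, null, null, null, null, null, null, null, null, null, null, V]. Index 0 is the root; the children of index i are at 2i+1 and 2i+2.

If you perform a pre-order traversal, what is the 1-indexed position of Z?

6

Pre-order visits the node, then its left subtree, then its right subtree.
Visit H.
At H: go left to R.
  Visit R.
  At R: no left child.
  At R: go right to T.
    T is a leaf — visit T.
At H: go right to F.
  Visit F.
  At F: go left to K.
    Visit K.
    At K: no left child.
    At K: go right to Z.
      Z is a leaf — visit Z.
  At F: go right to U.
    Visit U.
    At U: go left to C.
      Visit C.
      At C: no left child.
      At C: go right to V.
        V is a leaf — visit V.
    At U: no right child.
Full pre-order sequence: H, R, T, F, K, Z, U, C, V.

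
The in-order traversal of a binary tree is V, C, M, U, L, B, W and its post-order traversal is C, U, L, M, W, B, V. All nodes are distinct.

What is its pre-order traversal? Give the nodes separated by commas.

The last element of post-order is the root; it splits in-order into left and right subtrees.
Root V: left subtree has 0 nodes { }, right has 6 {C, M, U, L, B, W}.
  Root B: left subtree has 4 nodes {C, M, U, L}, right has 1 {W}.
    Root M: left subtree has 1 node {C}, right has 2 {U, L}.
      Root L: left subtree has 1 node {U}, right has 0 { }.

V, B, M, C, L, U, W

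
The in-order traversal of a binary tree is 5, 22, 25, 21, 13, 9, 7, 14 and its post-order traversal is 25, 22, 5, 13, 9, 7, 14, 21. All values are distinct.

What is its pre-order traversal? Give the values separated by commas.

21, 5, 22, 25, 14, 7, 9, 13

The last element of post-order is the root; it splits in-order into left and right subtrees.
Root 21: left subtree has 3 nodes {5, 22, 25}, right has 4 {13, 9, 7, 14}.
  Root 5: left subtree has 0 nodes { }, right has 2 {22, 25}.
    Root 22: left subtree has 0 nodes { }, right has 1 {25}.
  Root 14: left subtree has 3 nodes {13, 9, 7}, right has 0 { }.
    Root 7: left subtree has 2 nodes {13, 9}, right has 0 { }.
      Root 9: left subtree has 1 node {13}, right has 0 { }.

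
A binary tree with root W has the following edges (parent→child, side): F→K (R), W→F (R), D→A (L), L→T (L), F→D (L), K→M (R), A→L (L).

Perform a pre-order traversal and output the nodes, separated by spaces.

Pre-order visits the node, then its left subtree, then its right subtree.
Visit W.
At W: no left child.
At W: go right to F.
  Visit F.
  At F: go left to D.
    Visit D.
    At D: go left to A.
      Visit A.
      At A: go left to L.
        Visit L.
        At L: go left to T.
          T is a leaf — visit T.
        At L: no right child.
      At A: no right child.
    At D: no right child.
  At F: go right to K.
    Visit K.
    At K: no left child.
    At K: go right to M.
      M is a leaf — visit M.

W F D A L T K M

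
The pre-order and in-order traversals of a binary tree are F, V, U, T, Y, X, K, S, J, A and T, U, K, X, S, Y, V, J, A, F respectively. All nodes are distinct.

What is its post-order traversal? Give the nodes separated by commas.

T, K, S, X, Y, U, A, J, V, F

The first element of pre-order is the root; it splits in-order into left and right subtrees.
Root F: left subtree has 9 nodes {T, U, K, X, S, Y, V, J, A}, right has 0 { }.
  Root V: left subtree has 6 nodes {T, U, K, X, S, Y}, right has 2 {J, A}.
    Root U: left subtree has 1 node {T}, right has 4 {K, X, S, Y}.
      Root Y: left subtree has 3 nodes {K, X, S}, right has 0 { }.
        Root X: left subtree has 1 node {K}, right has 1 {S}.
    Root J: left subtree has 0 nodes { }, right has 1 {A}.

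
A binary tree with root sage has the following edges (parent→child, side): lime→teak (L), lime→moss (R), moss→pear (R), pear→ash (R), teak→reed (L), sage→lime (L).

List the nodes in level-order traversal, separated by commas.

sage, lime, teak, moss, reed, pear, ash

Level-order visits nodes level by level from the root, left to right within each level.
Level 0: sage
Level 1: lime
Level 2: teak, moss
Level 3: reed, pear
Level 4: ash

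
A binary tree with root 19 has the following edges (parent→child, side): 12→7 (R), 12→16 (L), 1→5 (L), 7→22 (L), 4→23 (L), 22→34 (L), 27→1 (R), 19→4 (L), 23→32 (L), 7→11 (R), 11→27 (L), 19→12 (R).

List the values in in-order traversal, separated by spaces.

In-order visits the left subtree, then the node, then the right subtree.
At 19: go left to 4.
  At 4: go left to 23.
    At 23: go left to 32.
      32 is a leaf — visit 32.
    Visit 23.
    At 23: no right child.
  Visit 4.
  At 4: no right child.
Visit 19.
At 19: go right to 12.
  At 12: go left to 16.
    16 is a leaf — visit 16.
  Visit 12.
  At 12: go right to 7.
    At 7: go left to 22.
      At 22: go left to 34.
        34 is a leaf — visit 34.
      Visit 22.
      At 22: no right child.
    Visit 7.
    At 7: go right to 11.
      At 11: go left to 27.
        At 27: no left child.
        Visit 27.
        At 27: go right to 1.
          At 1: go left to 5.
            5 is a leaf — visit 5.
          Visit 1.
          At 1: no right child.
      Visit 11.
      At 11: no right child.

32 23 4 19 16 12 34 22 7 27 5 1 11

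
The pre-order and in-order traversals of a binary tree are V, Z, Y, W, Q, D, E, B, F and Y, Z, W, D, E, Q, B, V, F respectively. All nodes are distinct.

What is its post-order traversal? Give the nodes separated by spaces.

Y E D B Q W Z F V

The first element of pre-order is the root; it splits in-order into left and right subtrees.
Root V: left subtree has 7 nodes {Y, Z, W, D, E, Q, B}, right has 1 {F}.
  Root Z: left subtree has 1 node {Y}, right has 5 {W, D, E, Q, B}.
    Root W: left subtree has 0 nodes { }, right has 4 {D, E, Q, B}.
      Root Q: left subtree has 2 nodes {D, E}, right has 1 {B}.
        Root D: left subtree has 0 nodes { }, right has 1 {E}.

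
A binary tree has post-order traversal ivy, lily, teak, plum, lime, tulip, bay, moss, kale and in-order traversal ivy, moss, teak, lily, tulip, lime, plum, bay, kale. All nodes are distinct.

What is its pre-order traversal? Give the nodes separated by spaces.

kale moss ivy bay tulip teak lily lime plum

The last element of post-order is the root; it splits in-order into left and right subtrees.
Root kale: left subtree has 8 nodes {ivy, moss, teak, lily, tulip, lime, plum, bay}, right has 0 { }.
  Root moss: left subtree has 1 node {ivy}, right has 6 {teak, lily, tulip, lime, plum, bay}.
    Root bay: left subtree has 5 nodes {teak, lily, tulip, lime, plum}, right has 0 { }.
      Root tulip: left subtree has 2 nodes {teak, lily}, right has 2 {lime, plum}.
        Root teak: left subtree has 0 nodes { }, right has 1 {lily}.
        Root lime: left subtree has 0 nodes { }, right has 1 {plum}.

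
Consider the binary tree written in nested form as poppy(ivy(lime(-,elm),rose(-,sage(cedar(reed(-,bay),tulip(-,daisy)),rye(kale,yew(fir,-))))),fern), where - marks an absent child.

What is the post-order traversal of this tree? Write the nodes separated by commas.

elm, lime, bay, reed, daisy, tulip, cedar, kale, fir, yew, rye, sage, rose, ivy, fern, poppy

Post-order visits the left subtree, then the right subtree, then the node.
At poppy: go left to ivy.
  At ivy: go left to lime.
    At lime: no left child.
    At lime: go right to elm.
      elm is a leaf — visit elm.
    Visit lime.
  At ivy: go right to rose.
    At rose: no left child.
    At rose: go right to sage.
      At sage: go left to cedar.
        At cedar: go left to reed.
          At reed: no left child.
          At reed: go right to bay.
            bay is a leaf — visit bay.
          Visit reed.
        At cedar: go right to tulip.
          At tulip: no left child.
          At tulip: go right to daisy.
            daisy is a leaf — visit daisy.
          Visit tulip.
        Visit cedar.
      At sage: go right to rye.
        At rye: go left to kale.
          kale is a leaf — visit kale.
        At rye: go right to yew.
          At yew: go left to fir.
            fir is a leaf — visit fir.
          At yew: no right child.
          Visit yew.
        Visit rye.
      Visit sage.
    Visit rose.
  Visit ivy.
At poppy: go right to fern.
  fern is a leaf — visit fern.
Visit poppy.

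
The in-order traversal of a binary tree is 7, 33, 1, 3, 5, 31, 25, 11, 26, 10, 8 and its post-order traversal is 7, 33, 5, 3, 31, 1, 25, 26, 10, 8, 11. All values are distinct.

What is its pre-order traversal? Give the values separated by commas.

11, 25, 1, 33, 7, 31, 3, 5, 8, 10, 26

The last element of post-order is the root; it splits in-order into left and right subtrees.
Root 11: left subtree has 7 nodes {7, 33, 1, 3, 5, 31, 25}, right has 3 {26, 10, 8}.
  Root 25: left subtree has 6 nodes {7, 33, 1, 3, 5, 31}, right has 0 { }.
    Root 1: left subtree has 2 nodes {7, 33}, right has 3 {3, 5, 31}.
      Root 33: left subtree has 1 node {7}, right has 0 { }.
      Root 31: left subtree has 2 nodes {3, 5}, right has 0 { }.
        Root 3: left subtree has 0 nodes { }, right has 1 {5}.
  Root 8: left subtree has 2 nodes {26, 10}, right has 0 { }.
    Root 10: left subtree has 1 node {26}, right has 0 { }.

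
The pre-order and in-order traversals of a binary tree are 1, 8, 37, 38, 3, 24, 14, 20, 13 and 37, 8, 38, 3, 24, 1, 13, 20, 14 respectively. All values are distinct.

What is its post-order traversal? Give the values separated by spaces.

The first element of pre-order is the root; it splits in-order into left and right subtrees.
Root 1: left subtree has 5 nodes {37, 8, 38, 3, 24}, right has 3 {13, 20, 14}.
  Root 8: left subtree has 1 node {37}, right has 3 {38, 3, 24}.
    Root 38: left subtree has 0 nodes { }, right has 2 {3, 24}.
      Root 3: left subtree has 0 nodes { }, right has 1 {24}.
  Root 14: left subtree has 2 nodes {13, 20}, right has 0 { }.
    Root 20: left subtree has 1 node {13}, right has 0 { }.

37 24 3 38 8 13 20 14 1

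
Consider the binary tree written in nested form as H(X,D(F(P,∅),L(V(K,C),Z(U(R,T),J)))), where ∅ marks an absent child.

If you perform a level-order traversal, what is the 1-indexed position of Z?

Level-order visits nodes level by level from the root, left to right within each level.
Level 0: H
Level 1: X, D
Level 2: F, L
Level 3: P, V, Z
Level 4: K, C, U, J
Level 5: R, T
Full level-order sequence: H, X, D, F, L, P, V, Z, K, C, U, J, R, T.

8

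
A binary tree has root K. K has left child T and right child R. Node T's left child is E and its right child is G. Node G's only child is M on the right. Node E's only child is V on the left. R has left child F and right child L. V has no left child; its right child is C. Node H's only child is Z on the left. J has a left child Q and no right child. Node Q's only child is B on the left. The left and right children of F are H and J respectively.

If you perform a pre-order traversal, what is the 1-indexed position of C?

5

Pre-order visits the node, then its left subtree, then its right subtree.
Visit K.
At K: go left to T.
  Visit T.
  At T: go left to E.
    Visit E.
    At E: go left to V.
      Visit V.
      At V: no left child.
      At V: go right to C.
        C is a leaf — visit C.
    At E: no right child.
  At T: go right to G.
    Visit G.
    At G: no left child.
    At G: go right to M.
      M is a leaf — visit M.
At K: go right to R.
  Visit R.
  At R: go left to F.
    Visit F.
    At F: go left to H.
      Visit H.
      At H: go left to Z.
        Z is a leaf — visit Z.
      At H: no right child.
    At F: go right to J.
      Visit J.
      At J: go left to Q.
        Visit Q.
        At Q: go left to B.
          B is a leaf — visit B.
        At Q: no right child.
      At J: no right child.
  At R: go right to L.
    L is a leaf — visit L.
Full pre-order sequence: K, T, E, V, C, G, M, R, F, H, Z, J, Q, B, L.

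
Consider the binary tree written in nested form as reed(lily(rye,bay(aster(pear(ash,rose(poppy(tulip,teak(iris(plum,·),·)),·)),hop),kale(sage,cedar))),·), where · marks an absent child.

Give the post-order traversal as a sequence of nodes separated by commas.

Post-order visits the left subtree, then the right subtree, then the node.
At reed: go left to lily.
  At lily: go left to rye.
    rye is a leaf — visit rye.
  At lily: go right to bay.
    At bay: go left to aster.
      At aster: go left to pear.
        At pear: go left to ash.
          ash is a leaf — visit ash.
        At pear: go right to rose.
          At rose: go left to poppy.
            At poppy: go left to tulip.
              tulip is a leaf — visit tulip.
            At poppy: go right to teak.
              At teak: go left to iris.
                At iris: go left to plum.
                  plum is a leaf — visit plum.
                At iris: no right child.
                Visit iris.
              At teak: no right child.
              Visit teak.
            Visit poppy.
          At rose: no right child.
          Visit rose.
        Visit pear.
      At aster: go right to hop.
        hop is a leaf — visit hop.
      Visit aster.
    At bay: go right to kale.
      At kale: go left to sage.
        sage is a leaf — visit sage.
      At kale: go right to cedar.
        cedar is a leaf — visit cedar.
      Visit kale.
    Visit bay.
  Visit lily.
At reed: no right child.
Visit reed.

rye, ash, tulip, plum, iris, teak, poppy, rose, pear, hop, aster, sage, cedar, kale, bay, lily, reed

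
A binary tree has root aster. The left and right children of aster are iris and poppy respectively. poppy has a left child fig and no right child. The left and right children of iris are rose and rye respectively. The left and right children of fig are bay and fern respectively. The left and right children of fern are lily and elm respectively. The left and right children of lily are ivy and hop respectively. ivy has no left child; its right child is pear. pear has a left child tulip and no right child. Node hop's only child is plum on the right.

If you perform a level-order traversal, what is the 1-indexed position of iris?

Level-order visits nodes level by level from the root, left to right within each level.
Level 0: aster
Level 1: iris, poppy
Level 2: rose, rye, fig
Level 3: bay, fern
Level 4: lily, elm
Level 5: ivy, hop
Level 6: pear, plum
Level 7: tulip
Full level-order sequence: aster, iris, poppy, rose, rye, fig, bay, fern, lily, elm, ivy, hop, pear, plum, tulip.

2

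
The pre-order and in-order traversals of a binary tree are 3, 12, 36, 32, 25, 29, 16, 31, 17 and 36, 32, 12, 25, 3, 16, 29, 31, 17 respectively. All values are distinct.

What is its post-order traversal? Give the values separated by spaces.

32 36 25 12 16 17 31 29 3

The first element of pre-order is the root; it splits in-order into left and right subtrees.
Root 3: left subtree has 4 nodes {36, 32, 12, 25}, right has 4 {16, 29, 31, 17}.
  Root 12: left subtree has 2 nodes {36, 32}, right has 1 {25}.
    Root 36: left subtree has 0 nodes { }, right has 1 {32}.
  Root 29: left subtree has 1 node {16}, right has 2 {31, 17}.
    Root 31: left subtree has 0 nodes { }, right has 1 {17}.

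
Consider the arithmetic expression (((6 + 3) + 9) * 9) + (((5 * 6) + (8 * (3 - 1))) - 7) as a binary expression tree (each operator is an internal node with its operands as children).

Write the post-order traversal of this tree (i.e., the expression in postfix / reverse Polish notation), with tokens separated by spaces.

6 3 + 9 + 9 * 5 6 * 8 3 1 - * + 7 - +

Post-order on an expression tree gives postfix notation: for each operator, emit left operand, right operand, then the operator.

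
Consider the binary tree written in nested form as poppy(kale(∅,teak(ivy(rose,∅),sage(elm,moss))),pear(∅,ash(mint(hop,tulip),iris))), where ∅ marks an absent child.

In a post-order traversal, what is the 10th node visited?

mint

Post-order visits the left subtree, then the right subtree, then the node.
At poppy: go left to kale.
  At kale: no left child.
  At kale: go right to teak.
    At teak: go left to ivy.
      At ivy: go left to rose.
        rose is a leaf — visit rose.
      At ivy: no right child.
      Visit ivy.
    At teak: go right to sage.
      At sage: go left to elm.
        elm is a leaf — visit elm.
      At sage: go right to moss.
        moss is a leaf — visit moss.
      Visit sage.
    Visit teak.
  Visit kale.
At poppy: go right to pear.
  At pear: no left child.
  At pear: go right to ash.
    At ash: go left to mint.
      At mint: go left to hop.
        hop is a leaf — visit hop.
      At mint: go right to tulip.
        tulip is a leaf — visit tulip.
      Visit mint.
    At ash: go right to iris.
      iris is a leaf — visit iris.
    Visit ash.
  Visit pear.
Visit poppy.
Full post-order sequence: rose, ivy, elm, moss, sage, teak, kale, hop, tulip, mint, iris, ash, pear, poppy.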